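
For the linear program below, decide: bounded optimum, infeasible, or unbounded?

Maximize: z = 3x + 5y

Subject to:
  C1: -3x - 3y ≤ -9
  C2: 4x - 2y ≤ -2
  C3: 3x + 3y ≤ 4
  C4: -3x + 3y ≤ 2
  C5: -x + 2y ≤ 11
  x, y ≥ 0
C3 requires 3x + 3y ≤ 4, while C1 (-3x - 3y ≤ -9) is equivalent to 3x + 3y ≥ 9. Together they would need 9 ≤ 3x + 3y ≤ 4, which is impossible since 9 > 4. No point satisfies all constraints.

The feasible region is empty; the LP is infeasible.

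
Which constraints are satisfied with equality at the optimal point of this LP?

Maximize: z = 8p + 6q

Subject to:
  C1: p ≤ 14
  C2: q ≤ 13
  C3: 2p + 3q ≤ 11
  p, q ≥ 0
Optimal: p = 5.5, q = 0
Slack at optimum:
  C1: slack = 8.5
  C2: slack = 13
  C3: slack = 0 (binding)
  p ≥ 0: p = 5.5
  q ≥ 0: q = 0 (binding)
Binding constraints: C3, q ≥ 0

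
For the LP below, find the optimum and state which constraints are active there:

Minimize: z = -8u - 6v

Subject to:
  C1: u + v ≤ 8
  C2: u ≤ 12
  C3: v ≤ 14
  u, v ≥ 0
Optimal: u = 8, v = 0
Binding: C1, v ≥ 0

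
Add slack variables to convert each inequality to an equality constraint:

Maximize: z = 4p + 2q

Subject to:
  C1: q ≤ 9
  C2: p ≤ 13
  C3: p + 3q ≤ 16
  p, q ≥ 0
max z = 4p + 2q

s.t.
  q + s1 = 9
  p + s2 = 13
  p + 3q + s3 = 16
  p, q, s1, s2, s3 ≥ 0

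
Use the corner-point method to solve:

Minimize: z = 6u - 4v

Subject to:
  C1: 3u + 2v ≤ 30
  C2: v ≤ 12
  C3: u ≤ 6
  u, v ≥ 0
u = 0, v = 12, z = -48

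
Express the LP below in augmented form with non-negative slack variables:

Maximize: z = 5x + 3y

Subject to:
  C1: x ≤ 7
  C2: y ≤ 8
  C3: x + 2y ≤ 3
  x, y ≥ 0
max z = 5x + 3y

s.t.
  x + s1 = 7
  y + s2 = 8
  x + 2y + s3 = 3
  x, y, s1, s2, s3 ≥ 0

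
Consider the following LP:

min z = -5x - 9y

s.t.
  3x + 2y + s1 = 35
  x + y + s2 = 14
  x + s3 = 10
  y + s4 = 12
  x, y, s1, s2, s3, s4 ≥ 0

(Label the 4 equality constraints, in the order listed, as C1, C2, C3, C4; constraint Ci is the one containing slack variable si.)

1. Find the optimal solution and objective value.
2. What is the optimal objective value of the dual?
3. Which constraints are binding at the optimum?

1. x = 2, y = 12, z = -118
2. -118 (by strong duality, equal to the primal optimum)
3. C2, C4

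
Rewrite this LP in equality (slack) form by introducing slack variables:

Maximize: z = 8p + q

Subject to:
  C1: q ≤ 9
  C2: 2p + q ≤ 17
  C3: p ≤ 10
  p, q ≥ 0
max z = 8p + q

s.t.
  q + s1 = 9
  2p + q + s2 = 17
  p + s3 = 10
  p, q, s1, s2, s3 ≥ 0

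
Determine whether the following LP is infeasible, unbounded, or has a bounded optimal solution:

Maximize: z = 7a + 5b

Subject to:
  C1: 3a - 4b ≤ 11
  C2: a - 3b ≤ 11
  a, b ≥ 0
Feasible point: (0, 0) satisfies every constraint, so the LP is feasible.
Direction d = (0, 1): for each constraint row a, a·d ≤ 0 —
  (3)(0) + (-4)(1) = -4 ≤ 0
  (1)(0) + (-3)(1) = -3 ≤ 0
and d ≥ 0, so (0, 0) + t·d stays feasible for every t ≥ 0. Along this ray z = 7a + 5b changes by 5 per unit t, so z → +∞.

Unbounded: there is a feasible ray along which z → +∞.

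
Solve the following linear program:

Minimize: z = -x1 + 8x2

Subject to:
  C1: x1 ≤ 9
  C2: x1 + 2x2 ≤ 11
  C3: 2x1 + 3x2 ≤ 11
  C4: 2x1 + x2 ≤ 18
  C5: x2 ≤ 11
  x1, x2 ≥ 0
x1 = 5.5, x2 = 0, z = -5.5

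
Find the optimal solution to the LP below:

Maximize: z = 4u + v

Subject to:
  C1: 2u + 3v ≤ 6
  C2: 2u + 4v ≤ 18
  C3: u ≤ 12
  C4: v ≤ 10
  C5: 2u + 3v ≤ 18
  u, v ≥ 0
Each vertex is the intersection of two constraint boundaries that also satisfies all remaining constraints:
  u = 0 and v = 0 → (0, 0)
  2u + 3v = 6 and v = 0 → (3, 0)
  2u + 3v = 6 and u = 0 → (0, 2)

Evaluating z = 4u + v at each vertex:
  (0, 0): z = 0
  (3, 0): z = 12
  (0, 2): z = 2

The maximum is at (3, 0) with z = 12.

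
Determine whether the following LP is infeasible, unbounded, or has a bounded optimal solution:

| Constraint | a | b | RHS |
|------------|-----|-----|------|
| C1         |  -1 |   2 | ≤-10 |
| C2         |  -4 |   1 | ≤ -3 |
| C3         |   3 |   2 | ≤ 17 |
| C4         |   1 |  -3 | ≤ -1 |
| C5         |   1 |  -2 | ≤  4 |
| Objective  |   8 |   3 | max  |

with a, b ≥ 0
C5 requires a - 2b ≤ 4, while C1 (-a + 2b ≤ -10) is equivalent to a - 2b ≥ 10. Together they would need 10 ≤ a - 2b ≤ 4, which is impossible since 10 > 4. No point satisfies all constraints.

Infeasible — the constraint set is empty.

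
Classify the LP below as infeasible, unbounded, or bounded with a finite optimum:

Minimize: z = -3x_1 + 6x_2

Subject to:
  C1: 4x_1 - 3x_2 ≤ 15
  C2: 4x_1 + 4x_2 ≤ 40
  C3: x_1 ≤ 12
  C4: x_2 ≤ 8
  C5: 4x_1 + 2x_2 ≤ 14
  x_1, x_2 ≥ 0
The point (3.5, 0) satisfies every constraint, so the LP is feasible; the constraints give x_1 ≤ 12 and x_2 ≤ 8, which with x_1, x_2 ≥ 0 keep the feasible region inside a bounded box. A feasible, bounded LP attains a finite optimum at a vertex.

Evaluating z = -3x_1 + 6x_2 at each vertex:
  (0, 0): z = 0
  (3.5, 0): z = -10.5
  (0, 7): z = 42

Bounded optimum: z* = -10.5 at (3.5, 0).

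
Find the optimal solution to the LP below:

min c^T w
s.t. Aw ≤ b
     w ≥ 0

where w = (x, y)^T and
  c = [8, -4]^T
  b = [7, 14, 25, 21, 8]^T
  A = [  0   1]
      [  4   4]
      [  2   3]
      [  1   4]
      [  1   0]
Each vertex is the intersection of two constraint boundaries that also satisfies all remaining constraints:
  x = 0 and y = 0 → (0, 0)
  4x + 4y = 14 and y = 0 → (3.5, 0)
  4x + 4y = 14 and x = 0 → (0, 3.5)

Evaluating z = 8x - 4y at each vertex:
  (0, 0): z = 0
  (3.5, 0): z = 28
  (0, 3.5): z = -14

The minimum is at (0, 3.5) with z = -14.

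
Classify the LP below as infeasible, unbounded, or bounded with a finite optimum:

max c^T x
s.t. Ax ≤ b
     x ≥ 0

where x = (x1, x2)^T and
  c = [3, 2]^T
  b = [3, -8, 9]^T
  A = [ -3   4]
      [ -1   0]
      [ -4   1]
Feasible point: (8, 0) satisfies every constraint, so the LP is feasible.
Direction d = (1, 0): for each constraint row a, a·d ≤ 0 —
  (-3)(1) + (4)(0) = -3 ≤ 0
  (-1)(1) + (0)(0) = -1 ≤ 0
  (-4)(1) + (1)(0) = -4 ≤ 0
and d ≥ 0, so (8, 0) + t·d stays feasible for every t ≥ 0. Along this ray z = 3x1 + 2x2 changes by 3 per unit t, so z → +∞.

Unbounded: there is a feasible ray along which z → +∞.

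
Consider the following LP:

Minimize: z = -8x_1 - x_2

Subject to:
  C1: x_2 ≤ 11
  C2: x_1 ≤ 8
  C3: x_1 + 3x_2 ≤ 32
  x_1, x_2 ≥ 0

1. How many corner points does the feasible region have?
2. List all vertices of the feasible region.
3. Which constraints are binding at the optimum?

1. 4
2. (0, 0), (8, 0), (8, 8), (0, 10.67)
3. C2, C3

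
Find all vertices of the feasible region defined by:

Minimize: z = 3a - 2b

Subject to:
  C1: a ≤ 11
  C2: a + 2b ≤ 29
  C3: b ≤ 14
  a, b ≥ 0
Each vertex is the intersection of two constraint boundaries that also satisfies all remaining constraints:
  a = 0 and b = 0 → (0, 0)
  a = 11 and b = 0 → (11, 0)
  a = 11 and a + 2b = 29 → (11, 9)
  a + 2b = 29 and b = 14 → (1, 14)
  b = 14 and a = 0 → (0, 14)

Vertices: (0, 0), (11, 0), (11, 9), (1, 14), (0, 14)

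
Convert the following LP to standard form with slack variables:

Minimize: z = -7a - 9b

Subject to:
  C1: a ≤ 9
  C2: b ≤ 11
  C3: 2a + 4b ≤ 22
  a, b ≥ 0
min z = -7a - 9b

s.t.
  a + s1 = 9
  b + s2 = 11
  2a + 4b + s3 = 22
  a, b, s1, s2, s3 ≥ 0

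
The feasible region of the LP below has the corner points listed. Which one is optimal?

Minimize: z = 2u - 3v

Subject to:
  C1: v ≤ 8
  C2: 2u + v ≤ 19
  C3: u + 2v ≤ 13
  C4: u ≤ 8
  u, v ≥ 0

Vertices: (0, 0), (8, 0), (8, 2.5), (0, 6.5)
Evaluating z = 2u - 3v at each vertex:
  (0, 0): z = 0
  (8, 0): z = 16
  (8, 2.5): z = 8.5
  (0, 6.5): z = -19.5

The smallest value is z = -19.5, attained at (0, 6.5).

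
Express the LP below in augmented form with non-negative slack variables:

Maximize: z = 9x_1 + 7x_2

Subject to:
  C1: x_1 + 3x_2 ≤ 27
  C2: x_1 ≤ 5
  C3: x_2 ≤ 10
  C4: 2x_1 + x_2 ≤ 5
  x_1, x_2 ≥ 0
max z = 9x_1 + 7x_2

s.t.
  x_1 + 3x_2 + s1 = 27
  x_1 + s2 = 5
  x_2 + s3 = 10
  2x_1 + x_2 + s4 = 5
  x_1, x_2, s1, s2, s3, s4 ≥ 0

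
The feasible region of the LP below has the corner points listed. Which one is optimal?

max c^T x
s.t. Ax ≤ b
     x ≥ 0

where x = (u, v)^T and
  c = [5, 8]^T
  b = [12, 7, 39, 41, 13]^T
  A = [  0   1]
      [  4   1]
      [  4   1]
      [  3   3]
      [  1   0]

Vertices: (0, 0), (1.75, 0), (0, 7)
(0, 7) with z = 56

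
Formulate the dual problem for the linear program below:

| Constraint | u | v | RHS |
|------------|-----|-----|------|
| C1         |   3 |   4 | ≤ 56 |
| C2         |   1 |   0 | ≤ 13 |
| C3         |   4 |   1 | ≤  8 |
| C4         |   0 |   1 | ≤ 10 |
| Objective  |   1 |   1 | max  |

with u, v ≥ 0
Minimize: z = 56y1 + 13y2 + 8y3 + 10y4

Subject to:
  C1: -3y1 - y2 - 4y3 ≤ -1
  C2: -4y1 - y3 - y4 ≤ -1
  y1, y2, y3, y4 ≥ 0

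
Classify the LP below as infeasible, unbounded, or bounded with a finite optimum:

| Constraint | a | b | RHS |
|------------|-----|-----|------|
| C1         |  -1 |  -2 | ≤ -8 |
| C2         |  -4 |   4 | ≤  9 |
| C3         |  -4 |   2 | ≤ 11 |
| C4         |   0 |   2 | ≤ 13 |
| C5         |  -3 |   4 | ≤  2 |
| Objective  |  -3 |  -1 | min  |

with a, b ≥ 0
Feasible point: (4, 2) satisfies every constraint, so the LP is feasible.
Direction d = (1, 0): for each constraint row a, a·d ≤ 0 —
  (-1)(1) + (-2)(0) = -1 ≤ 0
  (-4)(1) + (4)(0) = -4 ≤ 0
  (-4)(1) + (2)(0) = -4 ≤ 0
  (0)(1) + (2)(0) = 0 ≤ 0
  (-3)(1) + (4)(0) = -3 ≤ 0
and d ≥ 0, so (4, 2) + t·d stays feasible for every t ≥ 0. Along this ray z = -3a - b changes by -3 per unit t, so z → −∞.

Unbounded — the objective can decrease without bound over the feasible region.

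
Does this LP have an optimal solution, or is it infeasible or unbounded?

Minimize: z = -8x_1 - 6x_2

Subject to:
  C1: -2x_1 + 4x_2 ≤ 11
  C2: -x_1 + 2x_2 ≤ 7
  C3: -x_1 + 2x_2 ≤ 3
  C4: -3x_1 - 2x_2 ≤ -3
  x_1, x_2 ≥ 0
Feasible point: (1, 0) satisfies every constraint, so the LP is feasible.
Direction d = (1, 0): for each constraint row a, a·d ≤ 0 —
  (-2)(1) + (4)(0) = -2 ≤ 0
  (-1)(1) + (2)(0) = -1 ≤ 0
  (-1)(1) + (2)(0) = -1 ≤ 0
  (-3)(1) + (-2)(0) = -3 ≤ 0
and d ≥ 0, so (1, 0) + t·d stays feasible for every t ≥ 0. Along this ray z = -8x_1 - 6x_2 changes by -8 per unit t, so z → −∞.

Unbounded: there is a feasible ray along which z → −∞.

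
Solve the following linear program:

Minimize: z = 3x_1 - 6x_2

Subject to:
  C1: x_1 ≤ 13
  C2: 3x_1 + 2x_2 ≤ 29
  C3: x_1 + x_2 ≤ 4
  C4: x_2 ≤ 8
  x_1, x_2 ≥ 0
x_1 = 0, x_2 = 4, z = -24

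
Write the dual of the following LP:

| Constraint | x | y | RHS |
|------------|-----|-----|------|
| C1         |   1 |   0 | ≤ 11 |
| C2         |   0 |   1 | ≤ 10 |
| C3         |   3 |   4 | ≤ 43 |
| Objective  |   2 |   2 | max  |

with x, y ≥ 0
Minimize: z = 11y1 + 10y2 + 43y3

Subject to:
  C1: -y1 - 3y3 ≤ -2
  C2: -y2 - 4y3 ≤ -2
  y1, y2, y3 ≥ 0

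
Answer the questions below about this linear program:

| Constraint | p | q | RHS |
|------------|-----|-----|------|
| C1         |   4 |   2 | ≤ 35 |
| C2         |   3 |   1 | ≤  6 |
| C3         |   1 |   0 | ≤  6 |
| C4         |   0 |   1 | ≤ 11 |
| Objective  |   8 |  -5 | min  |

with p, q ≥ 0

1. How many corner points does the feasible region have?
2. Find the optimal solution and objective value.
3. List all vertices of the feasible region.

1. 3
2. p = 0, q = 6, z = -30
3. (0, 0), (2, 0), (0, 6)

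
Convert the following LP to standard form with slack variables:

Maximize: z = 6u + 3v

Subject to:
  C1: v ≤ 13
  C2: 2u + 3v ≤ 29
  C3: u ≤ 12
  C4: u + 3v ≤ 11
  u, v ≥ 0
max z = 6u + 3v

s.t.
  v + s1 = 13
  2u + 3v + s2 = 29
  u + s3 = 12
  u + 3v + s4 = 11
  u, v, s1, s2, s3, s4 ≥ 0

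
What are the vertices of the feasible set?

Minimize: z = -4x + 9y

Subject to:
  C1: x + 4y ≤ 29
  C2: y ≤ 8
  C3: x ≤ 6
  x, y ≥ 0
Each vertex is the intersection of two constraint boundaries that also satisfies all remaining constraints:
  x = 0 and y = 0 → (0, 0)
  x = 6 and y = 0 → (6, 0)
  x + 4y = 29 and x = 6 → (6, 5.75)
  x + 4y = 29 and x = 0 → (0, 7.25)

Vertices: (0, 0), (6, 0), (6, 5.75), (0, 7.25)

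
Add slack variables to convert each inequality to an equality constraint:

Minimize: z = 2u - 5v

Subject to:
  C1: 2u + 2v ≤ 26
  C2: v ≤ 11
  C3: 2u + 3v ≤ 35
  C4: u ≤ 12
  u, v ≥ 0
min z = 2u - 5v

s.t.
  2u + 2v + s1 = 26
  v + s2 = 11
  2u + 3v + s3 = 35
  u + s4 = 12
  u, v, s1, s2, s3, s4 ≥ 0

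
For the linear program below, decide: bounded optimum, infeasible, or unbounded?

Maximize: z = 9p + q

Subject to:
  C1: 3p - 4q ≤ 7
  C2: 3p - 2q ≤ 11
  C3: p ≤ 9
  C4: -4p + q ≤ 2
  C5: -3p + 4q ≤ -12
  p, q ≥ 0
C1 requires 3p - 4q ≤ 7, while C5 (-3p + 4q ≤ -12) is equivalent to 3p - 4q ≥ 12. Together they would need 12 ≤ 3p - 4q ≤ 7, which is impossible since 12 > 7. No point satisfies all constraints.

The feasible region is empty; the LP is infeasible.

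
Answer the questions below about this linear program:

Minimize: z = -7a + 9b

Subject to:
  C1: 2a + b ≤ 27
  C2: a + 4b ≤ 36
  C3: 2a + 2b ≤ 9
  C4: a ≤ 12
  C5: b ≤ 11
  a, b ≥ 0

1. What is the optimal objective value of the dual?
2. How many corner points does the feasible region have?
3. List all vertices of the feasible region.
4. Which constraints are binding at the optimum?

1. -31.5 (by strong duality, equal to the primal optimum)
2. 3
3. (0, 0), (4.5, 0), (0, 4.5)
4. C3, b ≥ 0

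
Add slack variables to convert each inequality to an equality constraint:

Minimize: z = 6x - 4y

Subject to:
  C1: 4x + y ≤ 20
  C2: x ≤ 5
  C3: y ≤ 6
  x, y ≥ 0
min z = 6x - 4y

s.t.
  4x + y + s1 = 20
  x + s2 = 5
  y + s3 = 6
  x, y, s1, s2, s3 ≥ 0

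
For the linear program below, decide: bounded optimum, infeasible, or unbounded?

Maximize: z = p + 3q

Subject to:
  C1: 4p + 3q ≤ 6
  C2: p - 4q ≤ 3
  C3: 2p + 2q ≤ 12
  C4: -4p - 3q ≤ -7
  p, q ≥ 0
C1 requires 4p + 3q ≤ 6, while C4 (-4p - 3q ≤ -7) is equivalent to 4p + 3q ≥ 7. Together they would need 7 ≤ 4p + 3q ≤ 6, which is impossible since 7 > 6. No point satisfies all constraints.

Infeasible: no point satisfies all constraints simultaneously.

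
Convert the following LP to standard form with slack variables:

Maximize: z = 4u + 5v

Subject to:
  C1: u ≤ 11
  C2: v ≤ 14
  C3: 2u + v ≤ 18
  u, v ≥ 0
max z = 4u + 5v

s.t.
  u + s1 = 11
  v + s2 = 14
  2u + v + s3 = 18
  u, v, s1, s2, s3 ≥ 0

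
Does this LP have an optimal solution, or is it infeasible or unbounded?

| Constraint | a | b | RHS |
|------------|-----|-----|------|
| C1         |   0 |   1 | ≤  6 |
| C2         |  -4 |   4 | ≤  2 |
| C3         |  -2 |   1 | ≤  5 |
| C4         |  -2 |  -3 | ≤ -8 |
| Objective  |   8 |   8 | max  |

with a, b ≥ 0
Feasible point: (2, 2) satisfies every constraint, so the LP is feasible.
Direction d = (1, 0): for each constraint row a, a·d ≤ 0 —
  (0)(1) + (1)(0) = 0 ≤ 0
  (-4)(1) + (4)(0) = -4 ≤ 0
  (-2)(1) + (1)(0) = -2 ≤ 0
  (-2)(1) + (-3)(0) = -2 ≤ 0
and d ≥ 0, so (2, 2) + t·d stays feasible for every t ≥ 0. Along this ray z = 8a + 8b changes by 8 per unit t, so z → +∞.

The LP is unbounded; z can be made arbitrarily large.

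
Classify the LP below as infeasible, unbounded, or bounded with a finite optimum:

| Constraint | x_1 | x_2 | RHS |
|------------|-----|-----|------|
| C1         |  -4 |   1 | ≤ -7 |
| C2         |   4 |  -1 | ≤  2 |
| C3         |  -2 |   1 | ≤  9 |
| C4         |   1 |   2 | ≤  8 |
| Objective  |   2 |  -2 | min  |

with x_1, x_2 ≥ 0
C2 requires 4x_1 - x_2 ≤ 2, while C1 (-4x_1 + x_2 ≤ -7) is equivalent to 4x_1 - x_2 ≥ 7. Together they would need 7 ≤ 4x_1 - x_2 ≤ 2, which is impossible since 7 > 2. No point satisfies all constraints.

Infeasible: no point satisfies all constraints simultaneously.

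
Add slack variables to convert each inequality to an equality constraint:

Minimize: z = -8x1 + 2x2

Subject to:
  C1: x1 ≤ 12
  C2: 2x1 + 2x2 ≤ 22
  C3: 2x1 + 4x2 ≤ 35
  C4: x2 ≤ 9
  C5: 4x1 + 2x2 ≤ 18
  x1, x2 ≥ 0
min z = -8x1 + 2x2

s.t.
  x1 + s1 = 12
  2x1 + 2x2 + s2 = 22
  2x1 + 4x2 + s3 = 35
  x2 + s4 = 9
  4x1 + 2x2 + s5 = 18
  x1, x2, s1, s2, s3, s4, s5 ≥ 0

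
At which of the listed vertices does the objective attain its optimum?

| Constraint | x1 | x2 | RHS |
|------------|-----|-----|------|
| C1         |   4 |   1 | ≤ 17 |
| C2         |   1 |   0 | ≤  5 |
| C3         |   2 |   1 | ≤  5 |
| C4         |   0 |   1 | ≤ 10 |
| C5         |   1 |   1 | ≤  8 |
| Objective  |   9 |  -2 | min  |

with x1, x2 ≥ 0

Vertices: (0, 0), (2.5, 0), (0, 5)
(0, 5) with z = -10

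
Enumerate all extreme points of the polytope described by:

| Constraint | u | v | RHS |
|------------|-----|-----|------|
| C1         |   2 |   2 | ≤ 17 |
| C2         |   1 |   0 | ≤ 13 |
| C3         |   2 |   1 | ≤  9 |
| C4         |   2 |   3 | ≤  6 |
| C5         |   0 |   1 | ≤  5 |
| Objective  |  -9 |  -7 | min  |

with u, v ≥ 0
Each vertex is the intersection of two constraint boundaries that also satisfies all remaining constraints:
  u = 0 and v = 0 → (0, 0)
  2u + 3v = 6 and v = 0 → (3, 0)
  2u + 3v = 6 and u = 0 → (0, 2)

Vertices: (0, 0), (3, 0), (0, 2)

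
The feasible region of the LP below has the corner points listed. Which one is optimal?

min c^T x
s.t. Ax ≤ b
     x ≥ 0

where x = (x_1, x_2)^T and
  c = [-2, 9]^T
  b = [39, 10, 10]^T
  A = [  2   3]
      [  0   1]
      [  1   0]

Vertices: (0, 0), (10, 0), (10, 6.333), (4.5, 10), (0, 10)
Evaluating z = -2x_1 + 9x_2 at each vertex:
  (0, 0): z = 0
  (10, 0): z = -20
  (10, 6.333): z = 37
  (4.5, 10): z = 81
  (0, 10): z = 90

The smallest value is z = -20, attained at (10, 0).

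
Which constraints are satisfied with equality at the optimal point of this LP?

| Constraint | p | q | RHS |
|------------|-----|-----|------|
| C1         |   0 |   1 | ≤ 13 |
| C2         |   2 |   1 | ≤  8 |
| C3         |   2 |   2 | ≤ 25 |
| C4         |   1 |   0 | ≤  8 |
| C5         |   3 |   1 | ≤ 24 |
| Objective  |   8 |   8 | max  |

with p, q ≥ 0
Optimal: p = 0, q = 8
Slack at optimum:
  C1: slack = 5
  C2: slack = 0 (binding)
  C3: slack = 9
  C4: slack = 8
  C5: slack = 16
  p ≥ 0: p = 0 (binding)
  q ≥ 0: q = 8
Binding constraints: C2, p ≥ 0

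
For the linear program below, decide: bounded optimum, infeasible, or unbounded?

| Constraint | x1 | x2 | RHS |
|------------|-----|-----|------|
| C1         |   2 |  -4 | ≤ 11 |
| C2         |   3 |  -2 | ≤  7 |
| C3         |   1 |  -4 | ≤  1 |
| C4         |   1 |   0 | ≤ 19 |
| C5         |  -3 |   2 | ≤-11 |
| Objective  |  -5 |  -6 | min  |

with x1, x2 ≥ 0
C2 requires 3x1 - 2x2 ≤ 7, while C5 (-3x1 + 2x2 ≤ -11) is equivalent to 3x1 - 2x2 ≥ 11. Together they would need 11 ≤ 3x1 - 2x2 ≤ 7, which is impossible since 11 > 7. No point satisfies all constraints.

Infeasible: no point satisfies all constraints simultaneously.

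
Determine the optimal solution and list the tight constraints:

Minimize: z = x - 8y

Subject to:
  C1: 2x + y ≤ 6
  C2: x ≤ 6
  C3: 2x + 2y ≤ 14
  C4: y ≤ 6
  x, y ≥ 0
Optimal: x = 0, y = 6
Slack at optimum:
  C1: slack = 0 (binding)
  C2: slack = 6
  C3: slack = 2
  C4: slack = 0 (binding)
  x ≥ 0: x = 0 (binding)
  y ≥ 0: y = 6
Binding constraints: C1, C4, x ≥ 0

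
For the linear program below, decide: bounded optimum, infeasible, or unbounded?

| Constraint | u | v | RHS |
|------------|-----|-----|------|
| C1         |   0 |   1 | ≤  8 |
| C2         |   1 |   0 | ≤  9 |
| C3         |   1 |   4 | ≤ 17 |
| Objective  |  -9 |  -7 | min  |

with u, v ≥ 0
The point (9, 2) satisfies every constraint, so the LP is feasible; the constraints give u ≤ 9 and v ≤ 8, which with u, v ≥ 0 keep the feasible region inside a bounded box. A feasible, bounded LP attains a finite optimum at a vertex.

Bounded optimum: z* = -95 at (9, 2).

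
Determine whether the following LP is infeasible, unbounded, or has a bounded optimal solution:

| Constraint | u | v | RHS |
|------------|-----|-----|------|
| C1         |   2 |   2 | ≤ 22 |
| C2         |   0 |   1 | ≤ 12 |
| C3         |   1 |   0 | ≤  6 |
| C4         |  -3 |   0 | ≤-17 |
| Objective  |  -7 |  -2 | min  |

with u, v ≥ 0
The point (6, 5) satisfies every constraint, so the LP is feasible; the constraints give u ≤ 6 and v ≤ 12, which with u, v ≥ 0 keep the feasible region inside a bounded box. A feasible, bounded LP attains a finite optimum at a vertex.

The LP has an optimal solution: (6, 5) with z = -52.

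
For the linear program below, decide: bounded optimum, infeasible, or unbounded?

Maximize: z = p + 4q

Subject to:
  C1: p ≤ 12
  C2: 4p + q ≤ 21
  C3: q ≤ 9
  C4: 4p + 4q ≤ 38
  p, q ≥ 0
The point (0.5, 9) satisfies every constraint, so the LP is feasible; the constraints give p ≤ 12 and q ≤ 9, which with p, q ≥ 0 keep the feasible region inside a bounded box. A feasible, bounded LP attains a finite optimum at a vertex.

Evaluating z = p + 4q at each vertex:
  (0, 0): z = 0
  (5.25, 0): z = 5.25
  (3.833, 5.667): z = 26.5
  (0.5, 9): z = 36.5
  (0, 9): z = 36

Bounded optimum: z* = 36.5 at (0.5, 9).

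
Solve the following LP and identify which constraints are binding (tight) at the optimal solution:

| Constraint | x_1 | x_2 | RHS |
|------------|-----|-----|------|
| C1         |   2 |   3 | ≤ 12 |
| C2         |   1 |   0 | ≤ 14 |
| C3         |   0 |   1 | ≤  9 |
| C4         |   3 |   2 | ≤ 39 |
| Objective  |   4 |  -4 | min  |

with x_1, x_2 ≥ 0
Optimal: x_1 = 0, x_2 = 4
Binding: C1, x_1 ≥ 0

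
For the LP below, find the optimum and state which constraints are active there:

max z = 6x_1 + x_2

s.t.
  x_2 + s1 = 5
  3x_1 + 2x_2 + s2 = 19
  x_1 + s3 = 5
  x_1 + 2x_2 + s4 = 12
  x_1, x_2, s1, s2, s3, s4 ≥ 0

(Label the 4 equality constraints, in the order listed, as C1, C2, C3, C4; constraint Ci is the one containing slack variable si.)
Optimal: x_1 = 5, x_2 = 2
Slack at optimum:
  C1: slack = 3
  C2: slack = 0 (binding)
  C3: slack = 0 (binding)
  C4: slack = 3
  x_1 ≥ 0: x_1 = 5
  x_2 ≥ 0: x_2 = 2
Binding constraints: C2, C3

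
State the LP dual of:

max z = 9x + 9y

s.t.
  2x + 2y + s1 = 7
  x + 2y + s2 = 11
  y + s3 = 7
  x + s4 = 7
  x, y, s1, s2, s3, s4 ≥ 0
Minimize: z = 7y1 + 11y2 + 7y3 + 7y4

Subject to:
  C1: -2y1 - y2 - y4 ≤ -9
  C2: -2y1 - 2y2 - y3 ≤ -9
  y1, y2, y3, y4 ≥ 0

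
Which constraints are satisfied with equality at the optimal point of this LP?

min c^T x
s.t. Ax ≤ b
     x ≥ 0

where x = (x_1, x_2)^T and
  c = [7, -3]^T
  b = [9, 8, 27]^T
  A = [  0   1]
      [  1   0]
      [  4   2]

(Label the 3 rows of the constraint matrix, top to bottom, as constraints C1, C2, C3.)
Optimal: x_1 = 0, x_2 = 9
Binding: C1, x_1 ≥ 0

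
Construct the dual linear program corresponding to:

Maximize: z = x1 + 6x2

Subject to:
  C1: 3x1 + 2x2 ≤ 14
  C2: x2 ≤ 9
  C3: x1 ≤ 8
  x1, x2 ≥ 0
Minimize: z = 14y1 + 9y2 + 8y3

Subject to:
  C1: -3y1 - y3 ≤ -1
  C2: -2y1 - y2 ≤ -6
  y1, y2, y3 ≥ 0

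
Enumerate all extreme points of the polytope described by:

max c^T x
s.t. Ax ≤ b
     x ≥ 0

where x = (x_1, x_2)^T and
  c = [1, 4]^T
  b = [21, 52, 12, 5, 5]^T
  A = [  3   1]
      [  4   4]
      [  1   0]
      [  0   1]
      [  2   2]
Each vertex is the intersection of two constraint boundaries that also satisfies all remaining constraints:
  x_1 = 0 and x_2 = 0 → (0, 0)
  2x_1 + 2x_2 = 5 and x_2 = 0 → (2.5, 0)
  2x_1 + 2x_2 = 5 and x_1 = 0 → (0, 2.5)

Vertices: (0, 0), (2.5, 0), (0, 2.5)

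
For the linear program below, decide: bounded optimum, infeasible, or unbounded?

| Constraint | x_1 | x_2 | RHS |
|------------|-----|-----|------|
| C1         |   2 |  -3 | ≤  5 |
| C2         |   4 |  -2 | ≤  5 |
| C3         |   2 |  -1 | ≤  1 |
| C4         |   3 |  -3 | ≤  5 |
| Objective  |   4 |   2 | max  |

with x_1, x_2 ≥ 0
Feasible point: (0, 0) satisfies every constraint, so the LP is feasible.
Direction d = (0, 1): for each constraint row a, a·d ≤ 0 —
  (2)(0) + (-3)(1) = -3 ≤ 0
  (4)(0) + (-2)(1) = -2 ≤ 0
  (2)(0) + (-1)(1) = -1 ≤ 0
  (3)(0) + (-3)(1) = -3 ≤ 0
and d ≥ 0, so (0, 0) + t·d stays feasible for every t ≥ 0. Along this ray z = 4x_1 + 2x_2 changes by 2 per unit t, so z → +∞.

Unbounded: there is a feasible ray along which z → +∞.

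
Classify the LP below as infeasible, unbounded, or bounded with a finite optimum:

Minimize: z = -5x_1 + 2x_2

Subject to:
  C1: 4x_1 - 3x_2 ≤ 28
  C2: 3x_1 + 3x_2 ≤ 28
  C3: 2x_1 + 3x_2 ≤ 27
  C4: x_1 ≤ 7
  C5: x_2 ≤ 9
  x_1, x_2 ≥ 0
The point (7, 0) satisfies every constraint, so the LP is feasible; the constraints give x_1 ≤ 7 and x_2 ≤ 9, which with x_1, x_2 ≥ 0 keep the feasible region inside a bounded box. A feasible, bounded LP attains a finite optimum at a vertex.

Bounded optimum: z* = -35 at (7, 0).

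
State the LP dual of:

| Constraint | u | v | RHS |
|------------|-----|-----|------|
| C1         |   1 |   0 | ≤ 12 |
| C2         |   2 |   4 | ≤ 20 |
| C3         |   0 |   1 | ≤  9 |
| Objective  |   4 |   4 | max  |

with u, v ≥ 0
Minimize: z = 12y1 + 20y2 + 9y3

Subject to:
  C1: -y1 - 2y2 ≤ -4
  C2: -4y2 - y3 ≤ -4
  y1, y2, y3 ≥ 0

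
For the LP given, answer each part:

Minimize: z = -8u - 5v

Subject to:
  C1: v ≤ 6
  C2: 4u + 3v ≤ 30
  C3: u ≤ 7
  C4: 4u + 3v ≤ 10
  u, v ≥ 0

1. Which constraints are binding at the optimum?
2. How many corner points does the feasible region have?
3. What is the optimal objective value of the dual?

1. C4, v ≥ 0
2. 3
3. -20 (by strong duality, equal to the primal optimum)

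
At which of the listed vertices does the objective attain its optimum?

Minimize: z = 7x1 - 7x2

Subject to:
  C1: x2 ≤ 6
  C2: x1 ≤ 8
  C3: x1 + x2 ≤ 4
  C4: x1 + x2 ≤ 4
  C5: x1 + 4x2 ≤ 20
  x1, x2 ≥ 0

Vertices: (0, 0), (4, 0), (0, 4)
Evaluating z = 7x1 - 7x2 at each vertex:
  (0, 0): z = 0
  (4, 0): z = 28
  (0, 4): z = -28

The smallest value is z = -28, attained at (0, 4).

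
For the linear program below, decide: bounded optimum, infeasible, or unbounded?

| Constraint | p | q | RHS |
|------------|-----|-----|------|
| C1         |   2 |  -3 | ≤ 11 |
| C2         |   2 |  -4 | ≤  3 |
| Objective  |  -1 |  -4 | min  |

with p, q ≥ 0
Feasible point: (0, 0) satisfies every constraint, so the LP is feasible.
Direction d = (0, 1): for each constraint row a, a·d ≤ 0 —
  (2)(0) + (-3)(1) = -3 ≤ 0
  (2)(0) + (-4)(1) = -4 ≤ 0
and d ≥ 0, so (0, 0) + t·d stays feasible for every t ≥ 0. Along this ray z = -p - 4q changes by -4 per unit t, so z → −∞.

The LP is unbounded; z can be made arbitrarily small.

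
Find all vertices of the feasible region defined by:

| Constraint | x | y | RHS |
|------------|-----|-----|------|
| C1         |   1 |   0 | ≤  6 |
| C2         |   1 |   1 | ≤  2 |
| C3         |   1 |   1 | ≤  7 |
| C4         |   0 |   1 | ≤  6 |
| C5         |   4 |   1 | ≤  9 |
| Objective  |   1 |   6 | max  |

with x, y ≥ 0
Each vertex is the intersection of two constraint boundaries that also satisfies all remaining constraints:
  x = 0 and y = 0 → (0, 0)
  x + y = 2 and y = 0 → (2, 0)
  x + y = 2 and x = 0 → (0, 2)

Vertices: (0, 0), (2, 0), (0, 2)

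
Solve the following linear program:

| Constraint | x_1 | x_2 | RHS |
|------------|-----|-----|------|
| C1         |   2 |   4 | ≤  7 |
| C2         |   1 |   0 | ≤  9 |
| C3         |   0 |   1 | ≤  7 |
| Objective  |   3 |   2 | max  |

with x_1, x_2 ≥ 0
Each vertex is the intersection of two constraint boundaries that also satisfies all remaining constraints:
  x_1 = 0 and x_2 = 0 → (0, 0)
  2x_1 + 4x_2 = 7 and x_2 = 0 → (3.5, 0)
  2x_1 + 4x_2 = 7 and x_1 = 0 → (0, 1.75)

Evaluating z = 3x_1 + 2x_2 at each vertex:
  (0, 0): z = 0
  (3.5, 0): z = 10.5
  (0, 1.75): z = 3.5

The maximum is at (3.5, 0) with z = 10.5.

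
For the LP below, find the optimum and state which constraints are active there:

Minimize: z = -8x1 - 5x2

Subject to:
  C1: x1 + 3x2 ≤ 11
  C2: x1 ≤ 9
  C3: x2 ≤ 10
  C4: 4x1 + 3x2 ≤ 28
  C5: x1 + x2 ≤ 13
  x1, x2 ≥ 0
Optimal: x1 = 7, x2 = 0
Slack at optimum:
  C1: slack = 4
  C2: slack = 2
  C3: slack = 10
  C4: slack = 0 (binding)
  C5: slack = 6
  x1 ≥ 0: x1 = 7
  x2 ≥ 0: x2 = 0 (binding)
Binding constraints: C4, x2 ≥ 0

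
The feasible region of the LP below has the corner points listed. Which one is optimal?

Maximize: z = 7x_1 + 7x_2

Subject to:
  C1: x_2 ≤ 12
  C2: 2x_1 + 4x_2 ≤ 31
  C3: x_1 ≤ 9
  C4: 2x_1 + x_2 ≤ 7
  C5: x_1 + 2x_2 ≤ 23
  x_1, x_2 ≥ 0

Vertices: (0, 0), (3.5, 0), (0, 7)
Evaluating z = 7x_1 + 7x_2 at each vertex:
  (0, 0): z = 0
  (3.5, 0): z = 24.5
  (0, 7): z = 49

The largest value is z = 49, attained at (0, 7).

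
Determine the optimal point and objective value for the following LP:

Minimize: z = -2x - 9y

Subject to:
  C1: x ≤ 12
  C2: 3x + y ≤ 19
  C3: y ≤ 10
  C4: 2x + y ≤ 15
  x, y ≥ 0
x = 2.5, y = 10, z = -95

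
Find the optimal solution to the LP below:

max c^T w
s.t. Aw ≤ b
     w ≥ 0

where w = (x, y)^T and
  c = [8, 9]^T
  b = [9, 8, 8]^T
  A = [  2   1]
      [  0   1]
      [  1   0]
Each vertex is the intersection of two constraint boundaries that also satisfies all remaining constraints:
  x = 0 and y = 0 → (0, 0)
  2x + y = 9 and y = 0 → (4.5, 0)
  2x + y = 9 and y = 8 → (0.5, 8)
  y = 8 and x = 0 → (0, 8)

Evaluating z = 8x + 9y at each vertex:
  (0, 0): z = 0
  (4.5, 0): z = 36
  (0.5, 8): z = 76
  (0, 8): z = 72

The maximum is at (0.5, 8) with z = 76.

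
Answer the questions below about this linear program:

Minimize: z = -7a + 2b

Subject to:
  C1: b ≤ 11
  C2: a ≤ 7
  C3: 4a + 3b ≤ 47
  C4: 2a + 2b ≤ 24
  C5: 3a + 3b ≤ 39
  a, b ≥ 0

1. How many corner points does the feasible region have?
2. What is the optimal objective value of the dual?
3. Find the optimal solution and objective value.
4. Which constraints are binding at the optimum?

1. 5
2. -49 (by strong duality, equal to the primal optimum)
3. a = 7, b = 0, z = -49
4. C2, b ≥ 0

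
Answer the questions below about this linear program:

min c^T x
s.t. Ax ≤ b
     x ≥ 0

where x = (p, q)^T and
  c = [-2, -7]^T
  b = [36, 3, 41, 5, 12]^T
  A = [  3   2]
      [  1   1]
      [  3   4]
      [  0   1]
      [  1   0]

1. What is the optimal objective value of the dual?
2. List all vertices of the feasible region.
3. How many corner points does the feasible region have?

1. -21 (by strong duality, equal to the primal optimum)
2. (0, 0), (3, 0), (0, 3)
3. 3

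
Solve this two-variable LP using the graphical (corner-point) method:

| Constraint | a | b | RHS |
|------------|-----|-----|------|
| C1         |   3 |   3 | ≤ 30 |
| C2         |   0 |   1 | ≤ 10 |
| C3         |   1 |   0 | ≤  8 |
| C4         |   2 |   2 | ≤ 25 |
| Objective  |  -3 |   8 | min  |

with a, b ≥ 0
a = 8, b = 0, z = -24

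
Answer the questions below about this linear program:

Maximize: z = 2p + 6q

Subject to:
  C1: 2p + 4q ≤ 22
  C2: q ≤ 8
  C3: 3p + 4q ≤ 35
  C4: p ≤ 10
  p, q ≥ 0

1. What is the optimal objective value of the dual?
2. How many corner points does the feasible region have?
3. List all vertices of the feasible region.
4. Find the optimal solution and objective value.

1. 33 (by strong duality, equal to the primal optimum)
2. 4
3. (0, 0), (10, 0), (10, 0.5), (0, 5.5)
4. p = 0, q = 5.5, z = 33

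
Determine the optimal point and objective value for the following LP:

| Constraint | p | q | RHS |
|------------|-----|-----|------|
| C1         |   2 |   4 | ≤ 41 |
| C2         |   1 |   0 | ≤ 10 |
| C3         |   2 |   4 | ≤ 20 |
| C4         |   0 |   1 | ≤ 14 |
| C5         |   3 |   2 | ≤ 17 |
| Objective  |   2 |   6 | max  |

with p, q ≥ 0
Each vertex is the intersection of two constraint boundaries that also satisfies all remaining constraints:
  p = 0 and q = 0 → (0, 0)
  3p + 2q = 17 and q = 0 → (5.667, 0)
  2p + 4q = 20 and 3p + 2q = 17 → (3.5, 3.25)
  2p + 4q = 20 and p = 0 → (0, 5)

Evaluating z = 2p + 6q at each vertex:
  (0, 0): z = 0
  (5.667, 0): z = 11.33
  (3.5, 3.25): z = 26.5
  (0, 5): z = 30

The maximum is at (0, 5) with z = 30.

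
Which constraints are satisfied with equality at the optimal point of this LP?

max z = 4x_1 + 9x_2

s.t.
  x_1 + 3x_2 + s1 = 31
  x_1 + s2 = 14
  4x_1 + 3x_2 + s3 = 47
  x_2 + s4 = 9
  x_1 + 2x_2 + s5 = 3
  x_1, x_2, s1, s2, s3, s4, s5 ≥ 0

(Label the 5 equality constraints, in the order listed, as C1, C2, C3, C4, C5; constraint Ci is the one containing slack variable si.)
Optimal: x_1 = 0, x_2 = 1.5
Binding: C5, x_1 ≥ 0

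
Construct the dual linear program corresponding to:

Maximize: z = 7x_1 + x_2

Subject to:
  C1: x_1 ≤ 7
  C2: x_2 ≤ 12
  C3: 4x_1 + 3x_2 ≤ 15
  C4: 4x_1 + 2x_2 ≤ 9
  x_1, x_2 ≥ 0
Minimize: z = 7y1 + 12y2 + 15y3 + 9y4

Subject to:
  C1: -y1 - 4y3 - 4y4 ≤ -7
  C2: -y2 - 3y3 - 2y4 ≤ -1
  y1, y2, y3, y4 ≥ 0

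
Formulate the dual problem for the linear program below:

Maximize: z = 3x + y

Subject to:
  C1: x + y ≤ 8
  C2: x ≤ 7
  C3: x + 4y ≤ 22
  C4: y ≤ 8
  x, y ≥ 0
Minimize: z = 8y1 + 7y2 + 22y3 + 8y4

Subject to:
  C1: -y1 - y2 - y3 ≤ -3
  C2: -y1 - 4y3 - y4 ≤ -1
  y1, y2, y3, y4 ≥ 0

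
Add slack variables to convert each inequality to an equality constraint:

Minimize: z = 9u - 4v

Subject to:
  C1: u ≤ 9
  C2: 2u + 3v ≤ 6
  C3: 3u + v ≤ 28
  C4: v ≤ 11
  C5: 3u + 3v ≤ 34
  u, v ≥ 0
min z = 9u - 4v

s.t.
  u + s1 = 9
  2u + 3v + s2 = 6
  3u + v + s3 = 28
  v + s4 = 11
  3u + 3v + s5 = 34
  u, v, s1, s2, s3, s4, s5 ≥ 0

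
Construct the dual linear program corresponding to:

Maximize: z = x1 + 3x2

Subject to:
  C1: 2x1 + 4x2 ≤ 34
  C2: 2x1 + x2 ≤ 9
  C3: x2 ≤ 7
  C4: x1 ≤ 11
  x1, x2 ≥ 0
Minimize: z = 34y1 + 9y2 + 7y3 + 11y4

Subject to:
  C1: -2y1 - 2y2 - y4 ≤ -1
  C2: -4y1 - y2 - y3 ≤ -3
  y1, y2, y3, y4 ≥ 0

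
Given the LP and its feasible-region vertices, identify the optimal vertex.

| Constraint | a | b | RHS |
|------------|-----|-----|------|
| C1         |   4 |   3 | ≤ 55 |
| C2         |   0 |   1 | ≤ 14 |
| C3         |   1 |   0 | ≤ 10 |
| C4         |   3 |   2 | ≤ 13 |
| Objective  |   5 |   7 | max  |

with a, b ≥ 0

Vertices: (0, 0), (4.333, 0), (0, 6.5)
(0, 6.5) with z = 45.5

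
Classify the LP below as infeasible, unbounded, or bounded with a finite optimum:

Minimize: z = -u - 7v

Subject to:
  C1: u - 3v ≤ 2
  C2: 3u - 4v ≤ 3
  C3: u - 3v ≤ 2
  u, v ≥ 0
Feasible point: (0, 0) satisfies every constraint, so the LP is feasible.
Direction d = (0, 1): for each constraint row a, a·d ≤ 0 —
  (1)(0) + (-3)(1) = -3 ≤ 0
  (3)(0) + (-4)(1) = -4 ≤ 0
  (1)(0) + (-3)(1) = -3 ≤ 0
and d ≥ 0, so (0, 0) + t·d stays feasible for every t ≥ 0. Along this ray z = -u - 7v changes by -7 per unit t, so z → −∞.

Unbounded — the objective can decrease without bound over the feasible region.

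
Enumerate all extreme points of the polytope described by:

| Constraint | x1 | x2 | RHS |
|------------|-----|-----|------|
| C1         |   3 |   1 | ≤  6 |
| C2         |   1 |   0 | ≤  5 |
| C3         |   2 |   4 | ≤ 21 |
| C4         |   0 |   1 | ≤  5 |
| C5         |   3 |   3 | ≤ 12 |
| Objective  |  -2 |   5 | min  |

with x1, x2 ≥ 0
Each vertex is the intersection of two constraint boundaries that also satisfies all remaining constraints:
  x1 = 0 and x2 = 0 → (0, 0)
  3x1 + x2 = 6 and x2 = 0 → (2, 0)
  3x1 + x2 = 6 and 3x1 + 3x2 = 12 → (1, 3)
  3x1 + 3x2 = 12 and x1 = 0 → (0, 4)

Vertices: (0, 0), (2, 0), (1, 3), (0, 4)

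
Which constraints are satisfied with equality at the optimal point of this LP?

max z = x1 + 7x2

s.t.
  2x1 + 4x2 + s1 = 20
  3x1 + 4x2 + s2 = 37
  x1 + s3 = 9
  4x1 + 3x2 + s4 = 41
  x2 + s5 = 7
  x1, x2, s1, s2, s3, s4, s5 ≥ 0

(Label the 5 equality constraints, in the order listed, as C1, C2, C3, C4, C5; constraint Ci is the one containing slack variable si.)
Optimal: x1 = 0, x2 = 5
Slack at optimum:
  C1: slack = 0 (binding)
  C2: slack = 17
  C3: slack = 9
  C4: slack = 26
  C5: slack = 2
  x1 ≥ 0: x1 = 0 (binding)
  x2 ≥ 0: x2 = 5
Binding constraints: C1, x1 ≥ 0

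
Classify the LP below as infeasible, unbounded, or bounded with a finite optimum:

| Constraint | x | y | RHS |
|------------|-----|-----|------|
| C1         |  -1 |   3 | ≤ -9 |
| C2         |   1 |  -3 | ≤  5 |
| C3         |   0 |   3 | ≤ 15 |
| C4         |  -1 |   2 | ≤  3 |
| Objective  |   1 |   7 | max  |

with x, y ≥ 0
C2 requires x - 3y ≤ 5, while C1 (-x + 3y ≤ -9) is equivalent to x - 3y ≥ 9. Together they would need 9 ≤ x - 3y ≤ 5, which is impossible since 9 > 5. No point satisfies all constraints.

Infeasible: no point satisfies all constraints simultaneously.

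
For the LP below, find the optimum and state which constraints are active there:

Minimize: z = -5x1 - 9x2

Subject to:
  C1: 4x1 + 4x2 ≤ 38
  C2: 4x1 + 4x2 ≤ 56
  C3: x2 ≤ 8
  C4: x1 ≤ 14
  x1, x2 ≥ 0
Optimal: x1 = 1.5, x2 = 8
Slack at optimum:
  C1: slack = 0 (binding)
  C2: slack = 18
  C3: slack = 0 (binding)
  C4: slack = 12.5
  x1 ≥ 0: x1 = 1.5
  x2 ≥ 0: x2 = 8
Binding constraints: C1, C3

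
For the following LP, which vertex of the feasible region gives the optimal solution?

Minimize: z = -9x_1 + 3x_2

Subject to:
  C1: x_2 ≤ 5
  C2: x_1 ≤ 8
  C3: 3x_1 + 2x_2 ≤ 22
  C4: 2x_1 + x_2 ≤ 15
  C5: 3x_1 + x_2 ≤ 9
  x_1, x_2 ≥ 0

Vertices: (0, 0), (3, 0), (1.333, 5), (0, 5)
Evaluating z = -9x_1 + 3x_2 at each vertex:
  (0, 0): z = 0
  (3, 0): z = -27
  (1.333, 5): z = 3
  (0, 5): z = 15

The smallest value is z = -27, attained at (3, 0).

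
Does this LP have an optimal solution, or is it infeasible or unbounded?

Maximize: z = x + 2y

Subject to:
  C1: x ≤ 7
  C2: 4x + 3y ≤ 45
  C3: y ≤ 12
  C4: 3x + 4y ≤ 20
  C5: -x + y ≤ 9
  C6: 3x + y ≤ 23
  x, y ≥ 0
The point (0, 5) satisfies every constraint, so the LP is feasible; the constraints give x ≤ 7 and y ≤ 12, which with x, y ≥ 0 keep the feasible region inside a bounded box. A feasible, bounded LP attains a finite optimum at a vertex.

Feasible with finite optimum z* = 10 at (0, 5).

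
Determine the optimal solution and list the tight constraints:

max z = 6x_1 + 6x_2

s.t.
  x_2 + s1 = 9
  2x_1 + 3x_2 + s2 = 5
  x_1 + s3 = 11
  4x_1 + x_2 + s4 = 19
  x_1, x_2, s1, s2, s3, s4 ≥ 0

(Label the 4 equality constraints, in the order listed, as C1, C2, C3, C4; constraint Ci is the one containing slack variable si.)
Optimal: x_1 = 2.5, x_2 = 0
Slack at optimum:
  C1: slack = 9
  C2: slack = 0 (binding)
  C3: slack = 8.5
  C4: slack = 9
  x_1 ≥ 0: x_1 = 2.5
  x_2 ≥ 0: x_2 = 0 (binding)
Binding constraints: C2, x_2 ≥ 0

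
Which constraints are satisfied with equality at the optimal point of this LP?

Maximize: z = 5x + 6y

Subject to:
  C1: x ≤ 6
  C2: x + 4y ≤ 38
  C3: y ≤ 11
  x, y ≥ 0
Optimal: x = 6, y = 8
Slack at optimum:
  C1: slack = 0 (binding)
  C2: slack = 0 (binding)
  C3: slack = 3
  x ≥ 0: x = 6
  y ≥ 0: y = 8
Binding constraints: C1, C2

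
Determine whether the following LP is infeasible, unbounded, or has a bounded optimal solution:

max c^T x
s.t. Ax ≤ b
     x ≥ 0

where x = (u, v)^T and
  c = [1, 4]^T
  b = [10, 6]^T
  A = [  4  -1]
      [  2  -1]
Feasible point: (0, 0) satisfies every constraint, so the LP is feasible.
Direction d = (0, 1): for each constraint row a, a·d ≤ 0 —
  (4)(0) + (-1)(1) = -1 ≤ 0
  (2)(0) + (-1)(1) = -1 ≤ 0
and d ≥ 0, so (0, 0) + t·d stays feasible for every t ≥ 0. Along this ray z = u + 4v changes by 4 per unit t, so z → +∞.

Unbounded — the objective can increase without bound over the feasible region.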